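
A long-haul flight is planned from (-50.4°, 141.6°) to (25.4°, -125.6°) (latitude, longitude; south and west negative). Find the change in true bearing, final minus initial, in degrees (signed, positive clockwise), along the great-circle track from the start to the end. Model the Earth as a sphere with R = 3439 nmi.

Initial bearing θ₁ = atan2(sin Δλ cos φ₂, cos φ₁ sin φ₂ − sin φ₁ cos φ₂ cos Δλ) = 75.14°
Final bearing θ₂ = (initial bearing from the destination back to the start) + 180° = 43.00°
Δθ = θ₂ − θ₁ = -32.1°

-32.1°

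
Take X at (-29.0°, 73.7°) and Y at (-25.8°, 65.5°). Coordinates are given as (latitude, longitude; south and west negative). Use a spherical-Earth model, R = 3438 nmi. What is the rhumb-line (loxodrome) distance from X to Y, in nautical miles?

477 nmi

Δψ = ln[tan(π/4+φ₂/2)/tan(π/4+φ₁/2)] = +0.0629;  Δφ = +0.0559 rad,  Δλ = -0.1431 rad
q = Δφ/Δψ = 0.8876
d = R·√(Δφ² + q²Δλ²) = 3438·0.13877 = 477 nmi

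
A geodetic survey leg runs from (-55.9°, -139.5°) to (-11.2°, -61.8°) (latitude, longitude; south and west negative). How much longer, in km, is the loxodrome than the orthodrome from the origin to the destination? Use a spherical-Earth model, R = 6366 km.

244 km

Great circle: cos σ = sin φ₁ sin φ₂ + cos φ₁ cos φ₂ cos Δλ,  σ = 1.2891 rad → d_gc = 8206.3 km
Rhumb line: Δψ = +0.9852, q = Δφ/Δψ = 0.7919, d_rh = R√(Δφ²+q²Δλ²) = 8450.0 km
Excess = 8450.0 − 8206.3 = 243.7 ≈ 244 km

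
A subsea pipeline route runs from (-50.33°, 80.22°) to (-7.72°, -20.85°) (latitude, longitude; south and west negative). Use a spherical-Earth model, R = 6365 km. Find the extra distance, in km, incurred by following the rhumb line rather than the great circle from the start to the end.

447 km

Great circle: cos σ = sin φ₁ sin φ₂ + cos φ₁ cos φ₂ cos Δλ,  σ = 1.5889 rad → d_gc = 10113.1 km
Rhumb line: Δψ = +0.8845, q = Δφ/Δψ = 0.8408, d_rh = R√(Δφ²+q²Δλ²) = 10560.4 km
Excess = 10560.4 − 10113.1 = 447.3 ≈ 447 km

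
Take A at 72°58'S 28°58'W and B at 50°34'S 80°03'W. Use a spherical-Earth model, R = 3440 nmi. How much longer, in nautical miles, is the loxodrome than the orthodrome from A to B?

Great circle: cos σ = sin φ₁ sin φ₂ + cos φ₁ cos φ₂ cos Δλ,  σ = 0.5445 rad → d_gc = 1873.21 nmi
Rhumb line: Δψ = +0.8726, q = Δφ/Δψ = 0.4480, d_rh = R√(Δφ²+q²Δλ²) = 1922.69 nmi
Excess = 1922.69 − 1873.21 = 49.48 ≈ 49 nmi

49 nmi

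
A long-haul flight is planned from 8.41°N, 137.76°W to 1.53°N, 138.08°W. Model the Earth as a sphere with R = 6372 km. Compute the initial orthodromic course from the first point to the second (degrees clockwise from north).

182.7°

θ = atan2( sin Δλ·cos φ₂ ,  cos φ₁ sin φ₂ − sin φ₁ cos φ₂ cos Δλ )
  = atan2(-0.0056, -0.1198) = 182.67°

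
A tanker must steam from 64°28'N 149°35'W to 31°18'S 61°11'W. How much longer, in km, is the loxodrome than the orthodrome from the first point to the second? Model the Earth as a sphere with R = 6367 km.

Great circle: cos σ = sin φ₁ sin φ₂ + cos φ₁ cos φ₂ cos Δλ,  σ = 2.0471 rad → d_gc = 13033.9 km
Rhumb line: Δψ = -2.0603, q = Δφ/Δψ = 0.8113, d_rh = R√(Δφ²+q²Δλ²) = 13295.2 km
Excess = 13295.2 − 13033.9 = 261.3 ≈ 261 km

261 km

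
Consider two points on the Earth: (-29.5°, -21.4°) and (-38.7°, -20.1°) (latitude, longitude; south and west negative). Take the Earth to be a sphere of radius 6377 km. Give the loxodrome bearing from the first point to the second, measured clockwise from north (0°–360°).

173.3°

Δψ = ln[tan(π/4+φ₂/2)/tan(π/4+φ₁/2)] = -0.1943
Δλ = +0.0227 rad (taken the short way round)
course = atan2(Δλ, Δψ) = 173.34°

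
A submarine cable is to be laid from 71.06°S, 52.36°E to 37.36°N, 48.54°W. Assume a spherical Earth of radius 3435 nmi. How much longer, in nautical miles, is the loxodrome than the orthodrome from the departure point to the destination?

251 nmi

Great circle: cos σ = sin φ₁ sin φ₂ + cos φ₁ cos φ₂ cos Δλ,  σ = 2.2431 rad → d_gc = 7704.9 nmi
Rhumb line: Δψ = +2.4948, q = Δφ/Δψ = 0.7585, d_rh = R√(Δφ²+q²Δλ²) = 7956.2 nmi
Excess = 7956.2 − 7704.9 = 251.3 ≈ 251 nmi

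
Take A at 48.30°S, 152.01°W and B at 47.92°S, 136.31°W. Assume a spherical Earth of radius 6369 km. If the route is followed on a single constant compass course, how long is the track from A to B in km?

Δψ = ln[tan(π/4+φ₂/2)/tan(π/4+φ₁/2)] = +0.0099;  Δφ = +0.0066 rad,  Δλ = +0.2740 rad
q = Δφ/Δψ = 0.6677
d = R·√(Δφ² + q²Δλ²) = 6369·0.18308 = 1166 km

1166 km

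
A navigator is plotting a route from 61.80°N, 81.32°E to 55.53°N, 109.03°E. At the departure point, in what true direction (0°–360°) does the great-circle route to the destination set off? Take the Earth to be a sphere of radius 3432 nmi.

θ = atan2( sin Δλ·cos φ₂ ,  cos φ₁ sin φ₂ − sin φ₁ cos φ₂ cos Δλ )
  = atan2(+0.2632, -0.0520) = 101.18°

101.2°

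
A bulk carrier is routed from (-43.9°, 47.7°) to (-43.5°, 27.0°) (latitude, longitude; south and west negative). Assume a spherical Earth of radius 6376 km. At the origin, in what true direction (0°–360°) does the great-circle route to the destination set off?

N = sin Δλ·cos φ₂ = -0.2564;  D = cos φ₁ sin φ₂ − sin φ₁ cos φ₂ cos Δλ = -0.0255
initial course = atan2(N, D) = 264.32°

264.3°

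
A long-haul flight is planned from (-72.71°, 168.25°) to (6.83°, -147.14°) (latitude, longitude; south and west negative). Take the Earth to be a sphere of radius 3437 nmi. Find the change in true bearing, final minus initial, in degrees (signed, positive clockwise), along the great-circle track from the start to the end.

At departure: θ₁ = atan2(sin Δλ cos φ₂, cos φ₁ sin φ₂ − sin φ₁ cos φ₂ cos Δλ) = 44.47°
At arrival: θ₂ = atan2(sin Δλ cos φ₁, −cos φ₂ sin φ₁ + sin φ₂ cos φ₁ cos Δλ) = 12.10°
Δθ = θ₂ − θ₁ = -32.4°

-32.4°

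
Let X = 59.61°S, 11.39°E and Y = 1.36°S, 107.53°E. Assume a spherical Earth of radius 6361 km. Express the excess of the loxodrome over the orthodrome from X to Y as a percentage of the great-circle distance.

4.5%

Great circle: σ = 1.6044 rad → d_gc = Rσ = 10205.7 km
Rhumb: Δφ = +1.0167, Δλ = +1.6780, Δψ = +1.2797, q = Δφ/Δψ = 0.7945 → d_rh = R√(Δφ²+q²Δλ²) = 10664.2 km
Excess = (10664.2 − 10205.7) / 10205.7 = 458.5 / 10205.7 = 4.49% ≈ 4.5%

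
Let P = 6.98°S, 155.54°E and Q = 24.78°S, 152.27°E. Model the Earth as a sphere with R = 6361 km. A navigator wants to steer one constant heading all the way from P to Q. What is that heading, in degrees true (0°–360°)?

190.0°

Meridional parts: M(φ₁)=-0.1221, M(φ₂)=-0.4466 → ΔM = -0.3245;  Δλ = -0.0571 rad
tan C = Δλ / ΔM = +0.1759 → C = 189.97°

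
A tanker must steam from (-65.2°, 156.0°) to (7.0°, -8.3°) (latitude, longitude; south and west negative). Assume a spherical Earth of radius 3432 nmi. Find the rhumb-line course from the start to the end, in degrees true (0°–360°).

299.7°

Meridional parts: M(φ₁)=-1.5147, M(φ₂)=+0.1225 → ΔM = +1.6372;  Δλ = -2.8676 rad
tan C = Δλ / ΔM = -1.7515 → C = 299.72°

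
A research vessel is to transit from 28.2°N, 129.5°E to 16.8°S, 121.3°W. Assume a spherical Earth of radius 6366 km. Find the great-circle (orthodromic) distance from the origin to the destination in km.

12717 km

Haversine: a = sin²(Δφ/2)+cos φ₁ cos φ₂ sin²(Δλ/2) = 0.70702;  σ = 2·atan2(√a,√(1−a))
σ = 114.459° → d = Rσ = 6366·1.99769 = 12717 km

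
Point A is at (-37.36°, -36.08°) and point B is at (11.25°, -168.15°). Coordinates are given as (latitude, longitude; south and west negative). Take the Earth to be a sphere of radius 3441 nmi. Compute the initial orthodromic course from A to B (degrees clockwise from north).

251.5°

θ = atan2( sin Δλ·cos φ₂ ,  cos φ₁ sin φ₂ − sin φ₁ cos φ₂ cos Δλ )
  = atan2(-0.7281, -0.2437) = 251.49°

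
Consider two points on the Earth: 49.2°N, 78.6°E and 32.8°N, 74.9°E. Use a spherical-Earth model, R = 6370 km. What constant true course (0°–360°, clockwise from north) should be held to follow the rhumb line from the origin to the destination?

189.6°

Meridional parts: M(φ₁)=+0.9891, M(φ₂)=+0.6066 → ΔM = -0.3826;  Δλ = -0.0646 rad
tan C = Δλ / ΔM = +0.1688 → C = 189.58°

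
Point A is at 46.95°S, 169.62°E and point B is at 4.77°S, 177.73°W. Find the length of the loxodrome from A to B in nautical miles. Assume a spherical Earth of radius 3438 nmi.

Rhumb course C = atan2(Δλ, Δψ) with Δψ = ln[tan(π/4+φ₂/2)/tan(π/4+φ₁/2)] = +0.8470, Δλ = +0.2208 → C = 14.61°
d = R·|Δφ| / |cos C| = 3438·0.73618 / 0.96767 = 2616 nmi

2616 nmi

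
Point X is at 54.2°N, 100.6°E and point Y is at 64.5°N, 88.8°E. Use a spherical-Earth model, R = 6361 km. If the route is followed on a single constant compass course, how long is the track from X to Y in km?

1321 km

Δψ = ln[tan(π/4+φ₂/2)/tan(π/4+φ₁/2)] = +0.3559;  Δφ = +0.1798 rad,  Δλ = -0.2059 rad
q = Δφ/Δψ = 0.5052
d = R·√(Δφ² + q²Δλ²) = 6361·0.20770 = 1321 km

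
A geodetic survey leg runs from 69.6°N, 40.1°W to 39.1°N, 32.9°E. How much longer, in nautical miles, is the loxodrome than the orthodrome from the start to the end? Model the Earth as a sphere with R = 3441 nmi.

141 nmi

Great circle: cos σ = sin φ₁ sin φ₂ + cos φ₁ cos φ₂ cos Δλ,  σ = 0.8363 rad → d_gc = 2877.7 nmi
Rhumb line: Δψ = -0.9727, q = Δφ/Δψ = 0.5473, d_rh = R√(Δφ²+q²Δλ²) = 3018.7 nmi
Excess = 3018.7 − 2877.7 = 141.0 ≈ 141 nmi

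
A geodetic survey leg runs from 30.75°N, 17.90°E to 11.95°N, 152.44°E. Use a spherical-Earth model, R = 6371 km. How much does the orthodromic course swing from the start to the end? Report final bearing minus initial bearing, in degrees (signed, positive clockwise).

+82.8°

At departure: θ₁ = atan2(sin Δλ cos φ₂, cos φ₁ sin φ₂ − sin φ₁ cos φ₂ cos Δλ) = 52.83°
At arrival: θ₂ = atan2(sin Δλ cos φ₁, −cos φ₂ sin φ₁ + sin φ₂ cos φ₁ cos Δλ) = 135.58°
Δθ = θ₂ − θ₁ = +82.8°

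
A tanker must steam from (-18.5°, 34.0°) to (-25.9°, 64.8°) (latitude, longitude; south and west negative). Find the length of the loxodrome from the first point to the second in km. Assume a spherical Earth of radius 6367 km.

Rhumb course C = atan2(Δλ, Δψ) with Δψ = ln[tan(π/4+φ₂/2)/tan(π/4+φ₁/2)] = -0.1396, Δλ = +0.5376 → C = 104.56°
d = R·|Δφ| / |cos C| = 6367·0.12915 / 0.25140 = 3271 km

3271 km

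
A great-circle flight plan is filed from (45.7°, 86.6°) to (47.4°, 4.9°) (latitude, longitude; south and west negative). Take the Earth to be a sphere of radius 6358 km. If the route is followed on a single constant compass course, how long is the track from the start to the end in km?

6237 km

Δψ = ln[tan(π/4+φ₂/2)/tan(π/4+φ₁/2)] = +0.0431;  Δφ = +0.0297 rad,  Δλ = -1.4259 rad
q = Δφ/Δψ = 0.6876
d = R·√(Δφ² + q²Δλ²) = 6358·0.98098 = 6237 km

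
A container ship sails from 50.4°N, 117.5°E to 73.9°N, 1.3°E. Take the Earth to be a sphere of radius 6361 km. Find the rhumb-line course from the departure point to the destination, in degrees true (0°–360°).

294.7°

Δψ = ln[tan(π/4+φ₂/2)/tan(π/4+φ₁/2)] = +0.9344
Δλ = -2.0281 rad (taken the short way round)
course = atan2(Δλ, Δψ) = 294.74°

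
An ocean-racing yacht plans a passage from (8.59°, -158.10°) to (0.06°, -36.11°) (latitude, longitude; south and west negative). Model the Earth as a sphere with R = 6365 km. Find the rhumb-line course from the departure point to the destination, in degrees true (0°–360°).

94.0°

Δψ = ln[tan(π/4+φ₂/2)/tan(π/4+φ₁/2)] = -0.1494
Δλ = +2.1291 rad (taken the short way round)
course = atan2(Δλ, Δψ) = 94.01°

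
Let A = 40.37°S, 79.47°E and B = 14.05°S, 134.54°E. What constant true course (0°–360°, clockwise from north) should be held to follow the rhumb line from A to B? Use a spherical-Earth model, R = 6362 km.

Δψ = ln[tan(π/4+φ₂/2)/tan(π/4+φ₁/2)] = +0.5236
Δλ = +0.9612 rad (taken the short way round)
course = atan2(Δλ, Δψ) = 61.42°

61.4°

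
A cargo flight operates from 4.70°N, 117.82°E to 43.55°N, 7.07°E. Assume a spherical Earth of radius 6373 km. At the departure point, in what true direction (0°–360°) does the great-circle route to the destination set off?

316.2°

θ = atan2( sin Δλ·cos φ₂ ,  cos φ₁ sin φ₂ − sin φ₁ cos φ₂ cos Δλ )
  = atan2(-0.6778, +0.7077) = 316.24°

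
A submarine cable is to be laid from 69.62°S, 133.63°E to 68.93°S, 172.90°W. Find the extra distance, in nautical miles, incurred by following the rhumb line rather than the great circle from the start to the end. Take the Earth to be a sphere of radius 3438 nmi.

Great circle: cos σ = sin φ₁ sin φ₂ + cos φ₁ cos φ₂ cos Δλ,  σ = 0.3199 rad → d_gc = 1100.0 nmi
Rhumb line: Δψ = +0.0340, q = Δφ/Δψ = 0.3539, d_rh = R√(Δφ²+q²Δλ²) = 1136.1 nmi
Excess = 1136.1 − 1100.0 = 36.1 ≈ 36 nmi

36 nmi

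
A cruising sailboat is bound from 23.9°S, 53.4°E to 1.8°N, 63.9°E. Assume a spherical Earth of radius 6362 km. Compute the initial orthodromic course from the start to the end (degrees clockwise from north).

23.1°

θ = atan2( sin Δλ·cos φ₂ ,  cos φ₁ sin φ₂ − sin φ₁ cos φ₂ cos Δλ )
  = atan2(+0.1821, +0.4269) = 23.11°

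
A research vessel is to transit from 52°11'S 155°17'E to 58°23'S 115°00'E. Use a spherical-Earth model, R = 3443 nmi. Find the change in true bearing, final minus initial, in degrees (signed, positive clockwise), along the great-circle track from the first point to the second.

+33.6°

Initial bearing θ₁ = atan2(sin Δλ cos φ₂, cos φ₁ sin φ₂ − sin φ₁ cos φ₂ cos Δλ) = 238.68°
Final bearing θ₂ = (initial bearing from the destination back to the start) + 180° = 272.29°
Δθ = θ₂ − θ₁ = +33.6°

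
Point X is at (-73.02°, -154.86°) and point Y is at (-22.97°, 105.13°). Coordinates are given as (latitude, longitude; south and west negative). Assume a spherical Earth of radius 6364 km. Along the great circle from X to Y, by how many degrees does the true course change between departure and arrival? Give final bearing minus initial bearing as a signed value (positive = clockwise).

At departure: θ₁ = atan2(sin Δλ cos φ₂, cos φ₁ sin φ₂ − sin φ₁ cos φ₂ cos Δλ) = 253.59°
At arrival: θ₂ = atan2(sin Δλ cos φ₁, −cos φ₂ sin φ₁ + sin φ₂ cos φ₁ cos Δλ) = 342.29°
Δθ = θ₂ − θ₁ = +88.7°

+88.7°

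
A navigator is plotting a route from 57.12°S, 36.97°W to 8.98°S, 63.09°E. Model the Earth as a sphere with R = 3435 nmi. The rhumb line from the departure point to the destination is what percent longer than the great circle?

Great circle: σ = 1.5334 rad → d_gc = Rσ = 5267.1 nmi
Rhumb: Δφ = +0.8402, Δλ = +1.7464, Δψ = +1.0632, q = Δφ/Δψ = 0.7903 → d_rh = R√(Δφ²+q²Δλ²) = 5550.2 nmi
Excess = (5550.2 − 5267.1) / 5267.1 = 283.1 / 5267.1 = 5.37% ≈ 5.4%

5.4%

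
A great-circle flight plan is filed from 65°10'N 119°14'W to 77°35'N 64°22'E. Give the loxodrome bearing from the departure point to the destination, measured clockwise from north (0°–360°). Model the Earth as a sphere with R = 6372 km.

282.9°

Δψ = ln[tan(π/4+φ₂/2)/tan(π/4+φ₁/2)] = +0.7051
Δλ = -3.0788 rad (taken the short way round)
course = atan2(Δλ, Δψ) = 282.90°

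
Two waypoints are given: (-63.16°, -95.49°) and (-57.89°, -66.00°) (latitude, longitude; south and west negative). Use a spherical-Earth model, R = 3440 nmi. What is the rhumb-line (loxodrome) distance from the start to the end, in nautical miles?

925 nmi

Δψ = ln[tan(π/4+φ₂/2)/tan(π/4+φ₁/2)] = +0.1874;  Δφ = +0.0920 rad,  Δλ = +0.5147 rad
q = Δφ/Δψ = 0.4908
d = R·√(Δφ² + q²Δλ²) = 3440·0.26883 = 925 nmi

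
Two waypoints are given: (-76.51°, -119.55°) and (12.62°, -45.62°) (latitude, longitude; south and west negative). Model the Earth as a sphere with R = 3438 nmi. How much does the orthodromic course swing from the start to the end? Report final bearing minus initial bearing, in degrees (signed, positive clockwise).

At departure: θ₁ = atan2(sin Δλ cos φ₂, cos φ₁ sin φ₂ − sin φ₁ cos φ₂ cos Δλ) = 71.51°
At arrival: θ₂ = atan2(sin Δλ cos φ₁, −cos φ₂ sin φ₁ + sin φ₂ cos φ₁ cos Δλ) = 13.10°
Δθ = θ₂ − θ₁ = -58.4°

-58.4°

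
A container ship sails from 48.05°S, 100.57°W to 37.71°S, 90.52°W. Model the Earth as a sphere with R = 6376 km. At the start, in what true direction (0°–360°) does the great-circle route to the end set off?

39.0°

θ = atan2( sin Δλ·cos φ₂ ,  cos φ₁ sin φ₂ − sin φ₁ cos φ₂ cos Δλ )
  = atan2(+0.1381, +0.1705) = 39.00°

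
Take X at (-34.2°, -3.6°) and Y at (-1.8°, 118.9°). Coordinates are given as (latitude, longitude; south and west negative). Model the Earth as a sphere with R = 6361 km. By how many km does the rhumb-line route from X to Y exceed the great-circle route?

Great circle: cos σ = sin φ₁ sin φ₂ + cos φ₁ cos φ₂ cos Δλ,  σ = 2.0114 rad → d_gc = 12794.7 km
Rhumb line: Δψ = +0.6045, q = Δφ/Δψ = 0.9355, d_rh = R√(Δφ²+q²Δλ²) = 13222.0 km
Excess = 13222.0 − 12794.7 = 427.3 ≈ 427 km

427 km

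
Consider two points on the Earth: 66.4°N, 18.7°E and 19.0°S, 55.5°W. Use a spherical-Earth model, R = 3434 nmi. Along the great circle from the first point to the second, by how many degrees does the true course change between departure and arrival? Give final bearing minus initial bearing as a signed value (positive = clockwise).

Initial bearing θ₁ = atan2(sin Δλ cos φ₂, cos φ₁ sin φ₂ − sin φ₁ cos φ₂ cos Δλ) = 248.07°
Final bearing θ₂ = (initial bearing from the destination back to the start) + 180° = 203.13°
Δθ = θ₂ − θ₁ = -44.9°

-44.9°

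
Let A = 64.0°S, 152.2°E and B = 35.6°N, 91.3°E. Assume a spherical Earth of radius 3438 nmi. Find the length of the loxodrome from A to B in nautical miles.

6678 nmi

Δψ = ln[tan(π/4+φ₂/2)/tan(π/4+φ₁/2)] = +2.1316;  Δφ = +1.7383 rad,  Δλ = -1.0629 rad
q = Δφ/Δψ = 0.8155
d = R·√(Δφ² + q²Δλ²) = 3438·1.94248 = 6678 nmi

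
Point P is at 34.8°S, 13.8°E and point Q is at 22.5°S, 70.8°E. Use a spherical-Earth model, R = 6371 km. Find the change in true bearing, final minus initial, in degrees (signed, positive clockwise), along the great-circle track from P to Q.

-29.3°

Initial bearing θ₁ = atan2(sin Δλ cos φ₂, cos φ₁ sin φ₂ − sin φ₁ cos φ₂ cos Δλ) = 92.00°
Final bearing θ₂ = (initial bearing from the destination back to the start) + 180° = 62.66°
Δθ = θ₂ − θ₁ = -29.3°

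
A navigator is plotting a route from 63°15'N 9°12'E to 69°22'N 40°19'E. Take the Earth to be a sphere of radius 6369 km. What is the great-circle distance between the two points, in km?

Haversine: a = sin²(Δφ/2)+cos φ₁ cos φ₂ sin²(Δλ/2) = 0.01426;  σ = 2·atan2(√a,√(1−a))
σ = 13.715° → d = Rσ = 6369·0.23938 = 1525 km

1525 km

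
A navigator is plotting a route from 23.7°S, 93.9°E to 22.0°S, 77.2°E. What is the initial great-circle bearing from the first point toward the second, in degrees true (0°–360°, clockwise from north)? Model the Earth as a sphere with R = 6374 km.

273.0°

N = sin Δλ·cos φ₂ = -0.2664;  D = cos φ₁ sin φ₂ − sin φ₁ cos φ₂ cos Δλ = +0.0139
initial course = atan2(N, D) = 273.00°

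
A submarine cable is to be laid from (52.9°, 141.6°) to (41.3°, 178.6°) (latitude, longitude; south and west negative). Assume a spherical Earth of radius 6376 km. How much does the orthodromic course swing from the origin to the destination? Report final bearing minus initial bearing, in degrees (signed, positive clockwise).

+27.7°

At departure: θ₁ = atan2(sin Δλ cos φ₂, cos φ₁ sin φ₂ − sin φ₁ cos φ₂ cos Δλ) = 100.09°
At arrival: θ₂ = atan2(sin Δλ cos φ₁, −cos φ₂ sin φ₁ + sin φ₂ cos φ₁ cos Δλ) = 127.77°
Δθ = θ₂ − θ₁ = +27.7°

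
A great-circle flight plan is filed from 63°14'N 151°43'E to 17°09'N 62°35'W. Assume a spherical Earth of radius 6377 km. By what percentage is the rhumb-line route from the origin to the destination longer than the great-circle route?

18.9%

Great circle: σ = 1.6631 rad → d_gc = Rσ = 10605.9 km
Rhumb: Δφ = -0.8043, Δλ = +2.5429, Δψ = -1.1319, q = Δφ/Δψ = 0.7106 → d_rh = R√(Δφ²+q²Δλ²) = 12613.0 km
Excess = (12613.0 − 10605.9) / 10605.9 = 2007.1 / 10605.9 = 18.92% ≈ 18.9%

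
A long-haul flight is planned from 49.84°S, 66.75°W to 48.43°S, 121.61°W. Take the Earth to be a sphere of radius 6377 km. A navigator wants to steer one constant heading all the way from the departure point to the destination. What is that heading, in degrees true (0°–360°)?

272.2°

Meridional parts: M(φ₁)=-1.0063, M(φ₂)=-0.9687 → ΔM = +0.0376;  Δλ = -0.9575 rad
tan C = Δλ / ΔM = -25.4542 → C = 272.25°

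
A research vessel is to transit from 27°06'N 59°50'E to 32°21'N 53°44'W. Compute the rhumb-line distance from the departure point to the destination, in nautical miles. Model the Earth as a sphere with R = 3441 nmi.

Δψ = ln[tan(π/4+φ₂/2)/tan(π/4+φ₁/2)] = +0.1056;  Δφ = +0.0916 rad,  Δλ = -1.9821 rad
q = Δφ/Δψ = 0.8679
d = R·√(Δφ² + q²Δλ²) = 3441·1.72274 = 5928 nmi

5928 nmi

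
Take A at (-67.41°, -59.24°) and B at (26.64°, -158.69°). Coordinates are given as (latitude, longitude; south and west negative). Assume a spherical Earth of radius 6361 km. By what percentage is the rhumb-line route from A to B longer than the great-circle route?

Great circle: σ = 2.0605 rad → d_gc = Rσ = 13106.8 km
Rhumb: Δφ = +1.6415, Δλ = -1.7357, Δψ = +2.0935, q = Δφ/Δψ = 0.7841 → d_rh = R√(Δφ²+q²Δλ²) = 13563.6 km
Excess = (13563.6 − 13106.8) / 13106.8 = 456.8 / 13106.8 = 3.49% ≈ 3.5%

3.5%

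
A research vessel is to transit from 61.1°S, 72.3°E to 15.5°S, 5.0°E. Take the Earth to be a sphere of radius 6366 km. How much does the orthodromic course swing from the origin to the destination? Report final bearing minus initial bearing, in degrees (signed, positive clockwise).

+48.2°

At departure: θ₁ = atan2(sin Δλ cos φ₂, cos φ₁ sin φ₂ − sin φ₁ cos φ₂ cos Δλ) = 282.46°
At arrival: θ₂ = atan2(sin Δλ cos φ₁, −cos φ₂ sin φ₁ + sin φ₂ cos φ₁ cos Δλ) = 330.68°
Δθ = θ₂ − θ₁ = +48.2°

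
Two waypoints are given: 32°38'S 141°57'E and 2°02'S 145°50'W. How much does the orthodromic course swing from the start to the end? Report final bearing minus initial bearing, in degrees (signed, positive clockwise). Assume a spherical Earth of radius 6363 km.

-25.4°

Initial bearing θ₁ = atan2(sin Δλ cos φ₂, cos φ₁ sin φ₂ − sin φ₁ cos φ₂ cos Δλ) = 81.94°
Final bearing θ₂ = (initial bearing from the destination back to the start) + 180° = 56.55°
Δθ = θ₂ − θ₁ = -25.4°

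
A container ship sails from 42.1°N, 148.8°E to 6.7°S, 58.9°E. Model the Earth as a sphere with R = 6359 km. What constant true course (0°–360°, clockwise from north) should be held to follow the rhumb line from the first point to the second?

Meridional parts: M(φ₁)=+0.8115, M(φ₂)=-0.1172 → ΔM = -0.9287;  Δλ = -1.5691 rad
tan C = Δλ / ΔM = +1.6895 → C = 239.38°

239.4°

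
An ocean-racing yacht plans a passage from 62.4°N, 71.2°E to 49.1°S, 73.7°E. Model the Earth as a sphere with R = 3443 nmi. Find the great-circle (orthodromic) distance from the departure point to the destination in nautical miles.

cos σ = sin φ₁ sin φ₂ + cos φ₁ cos φ₂ cos Δλ
      = sin(62.40°)sin(-49.10°) + cos(62.40°)cos(-49.10°)cos(2.50°) = -0.3668
σ = 111.518° → d = Rσ = 3443·1.94635 = 6701 nmi

6701 nmi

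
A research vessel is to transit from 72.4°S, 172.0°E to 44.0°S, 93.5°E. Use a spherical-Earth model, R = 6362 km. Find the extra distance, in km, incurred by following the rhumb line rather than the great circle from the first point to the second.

Great circle: cos σ = sin φ₁ sin φ₂ + cos φ₁ cos φ₂ cos Δλ,  σ = 0.7877 rad → d_gc = 5011.1 km
Rhumb line: Δψ = +1.0087, q = Δφ/Δψ = 0.4914, d_rh = R√(Δφ²+q²Δλ²) = 5319.0 km
Excess = 5319.0 − 5011.1 = 307.9 ≈ 308 km

308 km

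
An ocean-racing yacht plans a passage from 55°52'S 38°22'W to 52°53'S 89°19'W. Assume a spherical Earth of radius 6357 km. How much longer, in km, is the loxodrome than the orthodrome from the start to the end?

Great circle: cos σ = sin φ₁ sin φ₂ + cos φ₁ cos φ₂ cos Δλ,  σ = 0.5087 rad → d_gc = 3234.03 km
Rhumb line: Δψ = +0.0894, q = Δφ/Δψ = 0.5822, d_rh = R√(Δφ²+q²Δλ²) = 3307.49 km
Excess = 3307.49 − 3234.03 = 73.46 ≈ 73 km

73 km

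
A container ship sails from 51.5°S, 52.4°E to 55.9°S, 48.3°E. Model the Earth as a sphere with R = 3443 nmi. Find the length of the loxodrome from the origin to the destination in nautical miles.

302 nmi

Δψ = ln[tan(π/4+φ₂/2)/tan(π/4+φ₁/2)] = -0.1299;  Δφ = -0.0768 rad,  Δλ = -0.0716 rad
q = Δφ/Δψ = 0.5913
d = R·√(Δφ² + q²Δλ²) = 3443·0.08768 = 302 nmi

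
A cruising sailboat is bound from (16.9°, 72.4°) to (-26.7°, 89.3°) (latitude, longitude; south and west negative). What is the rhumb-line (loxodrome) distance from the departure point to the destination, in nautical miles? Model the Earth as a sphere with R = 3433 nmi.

2792 nmi

Δψ = ln[tan(π/4+φ₂/2)/tan(π/4+φ₁/2)] = -0.7832;  Δφ = -0.7610 rad,  Δλ = +0.2950 rad
q = Δφ/Δψ = 0.9716
d = R·√(Δφ² + q²Δλ²) = 3433·0.81314 = 2792 nmi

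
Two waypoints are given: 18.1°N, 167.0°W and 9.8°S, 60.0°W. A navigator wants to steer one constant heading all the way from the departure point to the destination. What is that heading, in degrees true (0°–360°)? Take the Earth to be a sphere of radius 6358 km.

Meridional parts: M(φ₁)=+0.3213, M(φ₂)=-0.1719 → ΔM = -0.4932;  Δλ = +1.8675 rad
tan C = Δλ / ΔM = -3.7867 → C = 104.79°

104.8°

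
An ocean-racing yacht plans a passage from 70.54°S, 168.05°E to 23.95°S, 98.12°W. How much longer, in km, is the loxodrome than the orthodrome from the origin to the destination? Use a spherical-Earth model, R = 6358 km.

Great circle: cos σ = sin φ₁ sin φ₂ + cos φ₁ cos φ₂ cos Δλ,  σ = 1.1999 rad → d_gc = 7629.2 km
Rhumb line: Δψ = +1.3326, q = Δφ/Δψ = 0.6102, d_rh = R√(Δφ²+q²Δλ²) = 8191.2 km
Excess = 8191.2 − 7629.2 = 562.0 ≈ 562 km

562 km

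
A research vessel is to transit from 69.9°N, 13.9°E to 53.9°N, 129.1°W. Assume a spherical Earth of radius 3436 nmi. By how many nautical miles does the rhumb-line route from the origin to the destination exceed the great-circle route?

Great circle: cos σ = sin φ₁ sin φ₂ + cos φ₁ cos φ₂ cos Δλ,  σ = 0.9310 rad → d_gc = 3198.8 nmi
Rhumb line: Δψ = -0.6091, q = Δφ/Δψ = 0.4585, d_rh = R√(Δφ²+q²Δλ²) = 4047.0 nmi
Excess = 4047.0 − 3198.8 = 848.2 ≈ 848 nmi

848 nmi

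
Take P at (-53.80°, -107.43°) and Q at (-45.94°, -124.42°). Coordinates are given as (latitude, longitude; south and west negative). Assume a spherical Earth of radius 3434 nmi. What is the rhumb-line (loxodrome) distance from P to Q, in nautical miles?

806 nmi

Rhumb course C = atan2(Δλ, Δψ) with Δψ = ln[tan(π/4+φ₂/2)/tan(π/4+φ₁/2)] = +0.2135, Δλ = -0.2965 → C = 305.75°
d = R·|Δφ| / |cos C| = 3434·0.13718 / 0.58427 = 806 nmi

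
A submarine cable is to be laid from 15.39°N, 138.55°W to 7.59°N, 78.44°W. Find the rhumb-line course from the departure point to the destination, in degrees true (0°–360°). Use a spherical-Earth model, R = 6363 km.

97.5°

Meridional parts: M(φ₁)=+0.2719, M(φ₂)=+0.1329 → ΔM = -0.1390;  Δλ = +1.0491 rad
tan C = Δλ / ΔM = -7.5457 → C = 97.55°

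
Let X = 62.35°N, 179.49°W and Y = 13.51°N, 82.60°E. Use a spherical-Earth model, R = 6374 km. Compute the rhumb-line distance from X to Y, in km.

Rhumb course C = atan2(Δλ, Δψ) with Δψ = ln[tan(π/4+φ₂/2)/tan(π/4+φ₁/2)] = -1.1641, Δλ = -1.7089 → C = 235.74°
d = R·|Δφ| / |cos C| = 6374·0.85242 / 0.56299 = 9651 km

9651 km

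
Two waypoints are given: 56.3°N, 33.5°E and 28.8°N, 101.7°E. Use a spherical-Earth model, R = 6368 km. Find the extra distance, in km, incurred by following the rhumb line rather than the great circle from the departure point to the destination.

Great circle: cos σ = sin φ₁ sin φ₂ + cos φ₁ cos φ₂ cos Δλ,  σ = 0.9504 rad → d_gc = 6052.1 km
Rhumb line: Δψ = -0.6692, q = Δφ/Δψ = 0.7172, d_rh = R√(Δφ²+q²Δλ²) = 6236.9 km
Excess = 6236.9 − 6052.1 = 184.8 ≈ 185 km

185 km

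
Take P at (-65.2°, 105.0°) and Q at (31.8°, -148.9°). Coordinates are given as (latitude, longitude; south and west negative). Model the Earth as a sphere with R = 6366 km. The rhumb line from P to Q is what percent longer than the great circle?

3.2%

Great circle: σ = 2.1861 rad → d_gc = Rσ = 13916.8 km
Rhumb: Δφ = +1.6930, Δλ = +1.8518, Δψ = +2.1007, q = Δφ/Δψ = 0.8059 → d_rh = R√(Δφ²+q²Δλ²) = 14367.1 km
Excess = (14367.1 − 13916.8) / 13916.8 = 450.3 / 13916.8 = 3.24% ≈ 3.2%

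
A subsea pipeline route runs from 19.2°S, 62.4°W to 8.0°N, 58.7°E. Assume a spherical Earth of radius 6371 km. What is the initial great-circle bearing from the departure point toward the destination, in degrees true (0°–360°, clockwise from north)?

N = sin Δλ·cos φ₂ = +0.8479;  D = cos φ₁ sin φ₂ − sin φ₁ cos φ₂ cos Δλ = -0.0368
initial course = atan2(N, D) = 92.48°

92.5°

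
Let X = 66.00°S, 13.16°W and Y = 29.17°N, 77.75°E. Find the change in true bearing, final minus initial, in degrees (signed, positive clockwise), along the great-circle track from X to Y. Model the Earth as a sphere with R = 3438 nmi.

-50.9°

At departure: θ₁ = atan2(sin Δλ cos φ₂, cos φ₁ sin φ₂ − sin φ₁ cos φ₂ cos Δλ) = 78.00°
At arrival: θ₂ = atan2(sin Δλ cos φ₁, −cos φ₂ sin φ₁ + sin φ₂ cos φ₁ cos Δλ) = 27.11°
Δθ = θ₂ − θ₁ = -50.9°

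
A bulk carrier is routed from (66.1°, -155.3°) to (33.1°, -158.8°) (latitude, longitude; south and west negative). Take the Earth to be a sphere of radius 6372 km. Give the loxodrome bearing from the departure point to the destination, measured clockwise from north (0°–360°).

Meridional parts: M(φ₁)=+1.5528, M(φ₂)=+0.6128 → ΔM = -0.9400;  Δλ = -0.0611 rad
tan C = Δλ / ΔM = +0.0650 → C = 183.72°

183.7°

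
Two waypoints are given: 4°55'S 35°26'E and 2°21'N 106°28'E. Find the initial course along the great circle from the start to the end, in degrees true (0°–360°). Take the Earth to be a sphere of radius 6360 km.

85.8°

θ = atan2( sin Δλ·cos φ₂ ,  cos φ₁ sin φ₂ − sin φ₁ cos φ₂ cos Δλ )
  = atan2(+0.9449, +0.0687) = 85.84°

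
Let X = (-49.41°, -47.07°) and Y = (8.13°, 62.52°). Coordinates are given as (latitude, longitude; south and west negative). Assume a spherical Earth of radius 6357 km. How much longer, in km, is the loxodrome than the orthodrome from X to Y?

414 km

Great circle: cos σ = sin φ₁ sin φ₂ + cos φ₁ cos φ₂ cos Δλ,  σ = 1.9001 rad → d_gc = 12078.7 km
Rhumb line: Δψ = +1.1371, q = Δφ/Δψ = 0.8832, d_rh = R√(Δφ²+q²Δλ²) = 12492.7 km
Excess = 12492.7 − 12078.7 = 414.0 ≈ 414 km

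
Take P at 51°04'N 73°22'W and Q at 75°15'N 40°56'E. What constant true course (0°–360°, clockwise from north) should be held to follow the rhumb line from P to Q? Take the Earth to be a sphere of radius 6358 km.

Meridional parts: M(φ₁)=+1.0400, M(φ₂)=+2.0446 → ΔM = +1.0046;  Δλ = +1.9949 rad
tan C = Δλ / ΔM = +1.9858 → C = 63.27°

63.3°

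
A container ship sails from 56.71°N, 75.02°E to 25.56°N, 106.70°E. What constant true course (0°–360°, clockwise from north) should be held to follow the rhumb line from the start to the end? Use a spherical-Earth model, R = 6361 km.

143.4°

Meridional parts: M(φ₁)=+1.2074, M(φ₂)=+0.4617 → ΔM = -0.7457;  Δλ = +0.5529 rad
tan C = Δλ / ΔM = -0.7414 → C = 143.45°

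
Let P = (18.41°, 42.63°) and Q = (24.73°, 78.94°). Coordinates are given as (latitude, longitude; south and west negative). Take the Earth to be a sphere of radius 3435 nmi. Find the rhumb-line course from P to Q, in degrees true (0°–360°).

79.4°

Δψ = ln[tan(π/4+φ₂/2)/tan(π/4+φ₁/2)] = +0.1187
Δλ = +0.6337 rad (taken the short way round)
course = atan2(Δλ, Δψ) = 79.39°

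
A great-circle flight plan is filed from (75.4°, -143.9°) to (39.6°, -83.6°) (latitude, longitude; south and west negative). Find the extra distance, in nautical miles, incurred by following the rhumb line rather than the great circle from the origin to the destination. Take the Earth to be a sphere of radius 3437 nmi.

92 nmi

Great circle: cos σ = sin φ₁ sin φ₂ + cos φ₁ cos φ₂ cos Δλ,  σ = 0.7769 rad → d_gc = 2670.3 nmi
Rhumb line: Δψ = -1.3011, q = Δφ/Δψ = 0.4802, d_rh = R√(Δφ²+q²Δλ²) = 2762.1 nmi
Excess = 2762.1 − 2670.3 = 91.8 ≈ 92 nmi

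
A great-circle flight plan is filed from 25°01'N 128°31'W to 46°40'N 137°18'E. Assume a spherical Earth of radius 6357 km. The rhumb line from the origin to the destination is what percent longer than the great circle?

Great circle: σ = 1.3055 rad → d_gc = Rσ = 8298.8 km
Rhumb: Δφ = +0.3779, Δλ = -1.6438, Δψ = +0.4719, q = Δφ/Δψ = 0.8007 → d_rh = R√(Δφ²+q²Δλ²) = 8704.8 km
Excess = (8704.8 − 8298.8) / 8298.8 = 406.0 / 8298.8 = 4.89% ≈ 4.9%

4.9%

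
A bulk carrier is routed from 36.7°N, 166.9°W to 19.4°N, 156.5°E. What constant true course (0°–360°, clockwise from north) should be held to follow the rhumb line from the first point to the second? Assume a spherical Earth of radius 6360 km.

Δψ = ln[tan(π/4+φ₂/2)/tan(π/4+φ₁/2)] = -0.3442
Δλ = -0.6388 rad (taken the short way round)
course = atan2(Δλ, Δψ) = 241.68°

241.7°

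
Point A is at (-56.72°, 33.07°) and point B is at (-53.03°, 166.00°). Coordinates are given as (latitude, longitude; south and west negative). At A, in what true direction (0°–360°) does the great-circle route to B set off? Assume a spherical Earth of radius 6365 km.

150.6°

θ = atan2( sin Δλ·cos φ₂ ,  cos φ₁ sin φ₂ − sin φ₁ cos φ₂ cos Δλ )
  = atan2(+0.4403, -0.7808) = 150.58°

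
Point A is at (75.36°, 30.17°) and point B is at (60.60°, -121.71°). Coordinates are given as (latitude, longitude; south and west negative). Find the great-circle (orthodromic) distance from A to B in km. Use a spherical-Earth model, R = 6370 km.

cos σ = sin φ₁ sin φ₂ + cos φ₁ cos φ₂ cos Δλ
      = sin(75.36°)sin(60.60°) + cos(75.36°)cos(60.60°)cos(-151.88°) = 0.7335
σ = 42.819° → d = Rσ = 6370·0.74734 = 4761 km

4761 km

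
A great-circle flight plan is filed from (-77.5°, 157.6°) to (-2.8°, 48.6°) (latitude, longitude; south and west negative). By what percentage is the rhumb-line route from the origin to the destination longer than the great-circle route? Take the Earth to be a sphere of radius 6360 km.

9.0%

Great circle: σ = 1.5935 rad → d_gc = Rσ = 10134.6 km
Rhumb: Δφ = +1.3038, Δλ = -1.9024, Δψ = +2.1628, q = Δφ/Δψ = 0.6028 → d_rh = R√(Δφ²+q²Δλ²) = 11043.3 km
Excess = (11043.3 − 10134.6) / 10134.6 = 908.7 / 10134.6 = 8.97% ≈ 9.0%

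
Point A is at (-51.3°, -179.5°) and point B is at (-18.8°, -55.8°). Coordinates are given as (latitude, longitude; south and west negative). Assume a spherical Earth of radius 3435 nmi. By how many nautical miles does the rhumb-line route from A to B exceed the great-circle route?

559 nmi

Great circle: cos σ = sin φ₁ sin φ₂ + cos φ₁ cos φ₂ cos Δλ,  σ = 1.6478 rad → d_gc = 5660.1 nmi
Rhumb line: Δψ = +0.7123, q = Δφ/Δψ = 0.7963, d_rh = R√(Δφ²+q²Δλ²) = 6218.8 nmi
Excess = 6218.8 − 5660.1 = 558.7 ≈ 559 nmi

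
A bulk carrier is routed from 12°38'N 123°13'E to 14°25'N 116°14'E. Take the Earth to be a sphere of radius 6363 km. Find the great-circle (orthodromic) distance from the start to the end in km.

Haversine: a = sin²(Δφ/2)+cos φ₁ cos φ₂ sin²(Δλ/2) = 0.00375;  σ = 2·atan2(√a,√(1−a))
σ = 7.019° → d = Rσ = 6363·0.12251 = 780 km

780 km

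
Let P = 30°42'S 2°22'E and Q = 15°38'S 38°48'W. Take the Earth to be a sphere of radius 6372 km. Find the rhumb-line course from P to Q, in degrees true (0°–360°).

291.8°

Meridional parts: M(φ₁)=-0.5635, M(φ₂)=-0.2763 → ΔM = +0.2872;  Δλ = -0.7185 rad
tan C = Δλ / ΔM = -2.5021 → C = 291.79°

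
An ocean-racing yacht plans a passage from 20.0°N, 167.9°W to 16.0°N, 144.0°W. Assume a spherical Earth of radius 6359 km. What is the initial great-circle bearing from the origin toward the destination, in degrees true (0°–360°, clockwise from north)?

N = sin Δλ·cos φ₂ = +0.3894;  D = cos φ₁ sin φ₂ − sin φ₁ cos φ₂ cos Δλ = -0.0416
initial course = atan2(N, D) = 96.09°

96.1°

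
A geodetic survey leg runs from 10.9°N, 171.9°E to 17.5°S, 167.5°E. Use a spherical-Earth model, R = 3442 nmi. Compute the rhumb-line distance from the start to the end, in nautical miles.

1726 nmi

Δψ = ln[tan(π/4+φ₂/2)/tan(π/4+φ₁/2)] = -0.5017;  Δφ = -0.4957 rad,  Δλ = -0.0768 rad
q = Δφ/Δψ = 0.9880
d = R·√(Δφ² + q²Δλ²) = 3442·0.50145 = 1726 nmi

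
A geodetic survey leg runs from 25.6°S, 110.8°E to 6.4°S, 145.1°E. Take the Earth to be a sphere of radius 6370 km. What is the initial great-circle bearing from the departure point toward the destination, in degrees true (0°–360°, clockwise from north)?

65.6°

N = sin Δλ·cos φ₂ = +0.5600;  D = cos φ₁ sin φ₂ − sin φ₁ cos φ₂ cos Δλ = +0.2542
initial course = atan2(N, D) = 65.59°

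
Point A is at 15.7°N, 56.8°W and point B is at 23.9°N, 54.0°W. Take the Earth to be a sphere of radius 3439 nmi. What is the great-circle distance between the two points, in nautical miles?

517 nmi

Haversine: a = sin²(Δφ/2)+cos φ₁ cos φ₂ sin²(Δλ/2) = 0.00564;  σ = 2·atan2(√a,√(1−a))
σ = 8.612° → d = Rσ = 3439·0.15030 = 517 nmi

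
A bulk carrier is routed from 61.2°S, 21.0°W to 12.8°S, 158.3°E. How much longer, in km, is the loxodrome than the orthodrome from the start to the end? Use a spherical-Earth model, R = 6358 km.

Great circle: cos σ = sin φ₁ sin φ₂ + cos φ₁ cos φ₂ cos Δλ,  σ = 1.8500 rad → d_gc = 11762.4 km
Rhumb line: Δψ = +1.1343, q = Δφ/Δψ = 0.7447, d_rh = R√(Δφ²+q²Δλ²) = 15760.2 km
Excess = 15760.2 − 11762.4 = 3997.8 ≈ 3998 km

3998 km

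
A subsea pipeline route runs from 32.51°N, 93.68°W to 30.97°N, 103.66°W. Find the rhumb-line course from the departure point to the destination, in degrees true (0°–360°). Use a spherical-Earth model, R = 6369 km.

Δψ = ln[tan(π/4+φ₂/2)/tan(π/4+φ₁/2)] = -0.0316
Δλ = -0.1742 rad (taken the short way round)
course = atan2(Δλ, Δψ) = 259.72°

259.7°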